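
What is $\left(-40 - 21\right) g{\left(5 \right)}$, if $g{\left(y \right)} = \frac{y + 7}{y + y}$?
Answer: $- \frac{366}{5} \approx -73.2$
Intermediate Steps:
$g{\left(y \right)} = \frac{7 + y}{2 y}$
$\left(-40 - 21\right) g{\left(5 \right)} = \left(-40 - 21\right) \frac{7 + 5}{2 \cdot 5} = \left(-40 - 21\right) \frac{1}{2} \cdot \frac{1}{5} \cdot 12 = \left(-40 - 21\right) \frac{6}{5} = \left(-61\right) \frac{6}{5} = - \frac{366}{5}$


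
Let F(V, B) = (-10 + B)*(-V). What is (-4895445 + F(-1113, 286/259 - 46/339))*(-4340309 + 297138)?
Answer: 82924963977050305/4181 ≈ 1.9834e+13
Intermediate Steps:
F(V, B) = -V*(-10 + B)
(-4895445 + F(-1113, 286/259 - 46/339))*(-4340309 + 297138) = (-4895445 - 1113*(10 - (286/259 - 46/339)))*(-4340309 + 297138) = (-4895445 - 1113*(10 - (286*(1/259) - 46*1/339)))*(-4043171) = (-4895445 - 1113*(10 - (286/259 - 46/339)))*(-4043171) = (-4895445 - 1113*(10 - 1*85040/87801))*(-4043171) = (-4895445 - 1113*(10 - 85040/87801))*(-4043171) = (-4895445 - 1113*792970/87801)*(-4043171) = (-4895445 - 42027410/4181)*(-4043171) = -20509882955/4181*(-4043171) = 82924963977050305/4181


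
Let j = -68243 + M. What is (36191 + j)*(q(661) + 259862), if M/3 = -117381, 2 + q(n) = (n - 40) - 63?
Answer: -100051293510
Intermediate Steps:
q(n) = -105 + n (q(n) = -2 + ((n - 40) - 63) = -2 + ((-40 + n) - 63) = -2 + (-103 + n) = -105 + n)
M = -352143 (M = 3*(-117381) = -352143)
j = -420386 (j = -68243 - 352143 = -420386)
(36191 + j)*(q(661) + 259862) = (36191 - 420386)*((-105 + 661) + 259862) = -384195*(556 + 259862) = -384195*260418 = -100051293510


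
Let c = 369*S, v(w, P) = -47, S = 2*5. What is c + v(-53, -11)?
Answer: 3643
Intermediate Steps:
S = 10
c = 3690 (c = 369*10 = 3690)
c + v(-53, -11) = 3690 - 47 = 3643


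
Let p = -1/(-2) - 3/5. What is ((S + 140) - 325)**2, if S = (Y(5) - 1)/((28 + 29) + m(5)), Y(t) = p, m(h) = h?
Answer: 13158613521/384400 ≈ 34232.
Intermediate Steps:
p = -1/10 (p = -1*(-1/2) - 3*1/5 = 1/2 - 3/5 = -1/10 ≈ -0.10000)
Y(t) = -1/10
S = -11/620 (S = (-1/10 - 1)/((28 + 29) + 5) = -11/(10*(57 + 5)) = -11/10/62 = -11/10*1/62 = -11/620 ≈ -0.017742)
((S + 140) - 325)**2 = ((-11/620 + 140) - 325)**2 = (86789/620 - 325)**2 = (-114711/620)**2 = 13158613521/384400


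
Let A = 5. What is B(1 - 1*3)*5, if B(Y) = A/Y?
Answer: -25/2 ≈ -12.500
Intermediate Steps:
B(Y) = 5/Y
B(1 - 1*3)*5 = (5/(1 - 1*3))*5 = (5/(1 - 3))*5 = (5/(-2))*5 = (5*(-1/2))*5 = -5/2*5 = -25/2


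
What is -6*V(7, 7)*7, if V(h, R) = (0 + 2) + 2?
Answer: -168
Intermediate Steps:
V(h, R) = 4 (V(h, R) = 2 + 2 = 4)
-6*V(7, 7)*7 = -6*4*7 = -24*7 = -168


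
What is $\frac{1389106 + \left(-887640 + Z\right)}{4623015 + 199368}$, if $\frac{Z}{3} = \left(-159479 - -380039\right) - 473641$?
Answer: $- \frac{257777}{4822383} \approx -0.053454$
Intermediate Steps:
$Z = -759243$ ($Z = 3 \left(\left(-159479 - -380039\right) - 473641\right) = 3 \left(\left(-159479 + 380039\right) - 473641\right) = 3 \left(220560 - 473641\right) = 3 \left(-253081\right) = -759243$)
$\frac{1389106 + \left(-887640 + Z\right)}{4623015 + 199368} = \frac{1389106 - 1646883}{4623015 + 199368} = \frac{1389106 - 1646883}{4822383} = \left(-257777\right) \frac{1}{4822383} = - \frac{257777}{4822383}$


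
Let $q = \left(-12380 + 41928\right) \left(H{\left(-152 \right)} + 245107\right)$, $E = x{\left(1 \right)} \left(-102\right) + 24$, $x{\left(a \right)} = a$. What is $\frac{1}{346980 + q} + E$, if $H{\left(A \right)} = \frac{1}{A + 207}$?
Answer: $- \frac{31071479667329}{398352303428} \approx -78.0$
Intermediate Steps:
$H{\left(A \right)} = \frac{1}{207 + A}$
$E = -78$ ($E = 1 \left(-102\right) + 24 = -102 + 24 = -78$)
$q = \frac{398333219528}{55}$ ($q = \left(-12380 + 41928\right) \left(\frac{1}{207 - 152} + 245107\right) = 29548 \left(\frac{1}{55} + 245107\right) = 29548 \cdot \frac{13480886}{55} = \frac{398333219528}{55} \approx 7.2424 \cdot 10^{9}$)
$\frac{1}{346980 + q} + E = \frac{1}{346980 + \frac{398333219528}{55}} - 78 = \frac{1}{\frac{398352303428}{55}} - 78 = \frac{55}{398352303428} - 78 = - \frac{31071479667329}{398352303428}$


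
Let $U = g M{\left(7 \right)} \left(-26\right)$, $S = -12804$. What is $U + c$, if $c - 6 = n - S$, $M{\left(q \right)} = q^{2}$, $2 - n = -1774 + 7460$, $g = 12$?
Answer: $-8162$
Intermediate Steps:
$n = -5684$ ($n = 2 - \left(-1774 + 7460\right) = 2 - 5686 = -5684$)
$U = -15288$ ($U = 12 \cdot 7^{2} \left(-26\right) = 12 \cdot 49 \left(-26\right) = 588 \left(-26\right) = -15288$)
$c = 7126$ ($c = 6 - -7120 = 6 + \left(-5684 + 12804\right) = 6 + 7120 = 7126$)
$U + c = -15288 + 7126 = -8162$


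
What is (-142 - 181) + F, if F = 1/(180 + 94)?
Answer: -88501/274 ≈ -323.00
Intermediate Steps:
F = 1/274 ≈ 0.0036496
(-142 - 181) + F = (-142 - 181) + 1/274 = -323 + 1/274 = -88501/274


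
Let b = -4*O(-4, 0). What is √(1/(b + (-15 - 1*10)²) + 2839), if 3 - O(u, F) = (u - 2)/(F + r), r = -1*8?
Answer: 5*√10772762/308 ≈ 53.282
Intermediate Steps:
r = -8
O(u, F) = 3 - (-2 + u)/(-8 + F) (O(u, F) = 3 - (u - 2)/(F - 8) = 3 - (-2 + u)/(-8 + F))
b = -9 (b = -4*(-22 - 1*(-4) + 3*0)/(-8 + 0) = -4*(-22 + 4 + 0)/(-8) = -(-1)*(-18)/2 = -4*9/4 = -9)
√(1/(b + (-15 - 1*10)²) + 2839) = √(1/(-9 + (-15 - 1*10)²) + 2839) = √(1/(-9 + (-15 - 10)²) + 2839) = √(1/(-9 + (-25)²) + 2839) = √(1/(-9 + 625) + 2839) = √(1/616 + 2839) = √(1748825/616) = 5*√10772762/308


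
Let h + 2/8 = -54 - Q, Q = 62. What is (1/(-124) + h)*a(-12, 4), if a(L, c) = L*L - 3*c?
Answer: -475728/31 ≈ -15346.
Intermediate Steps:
a(L, c) = L² - 3*c
h = -465/4 (h = -¼ + (-54 - 1*62) = -¼ + (-54 - 62) = -¼ - 116 = -465/4 ≈ -116.25)
(1/(-124) + h)*a(-12, 4) = (1/(-124) - 465/4)*((-12)² - 3*4) = (-1/124 - 465/4)*(144 - 12) = -3604/31*132 = -475728/31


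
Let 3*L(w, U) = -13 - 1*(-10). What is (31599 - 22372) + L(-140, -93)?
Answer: 9226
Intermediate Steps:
L(w, U) = -1 (L(w, U) = (-13 - 1*(-10))/3 = (-13 + 10)/3 = (⅓)*(-3) = -1)
(31599 - 22372) + L(-140, -93) = (31599 - 22372) - 1 = 9227 - 1 = 9226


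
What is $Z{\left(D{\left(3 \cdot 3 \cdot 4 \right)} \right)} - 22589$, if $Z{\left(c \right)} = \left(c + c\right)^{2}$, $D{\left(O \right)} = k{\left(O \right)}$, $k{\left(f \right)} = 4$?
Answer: $-22525$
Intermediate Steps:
$D{\left(O \right)} = 4$
$Z{\left(c \right)} = 4 c^{2}$ ($Z{\left(c \right)} = \left(2 c\right)^{2} = 4 c^{2}$)
$Z{\left(D{\left(3 \cdot 3 \cdot 4 \right)} \right)} - 22589 = 4 \cdot 4^{2} - 22589 = 4 \cdot 16 - 22589 = 64 - 22589 = -22525$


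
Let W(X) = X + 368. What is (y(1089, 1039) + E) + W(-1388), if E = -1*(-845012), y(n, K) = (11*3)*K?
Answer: 878279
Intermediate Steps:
y(n, K) = 33*K
E = 845012
W(X) = 368 + X
(y(1089, 1039) + E) + W(-1388) = (33*1039 + 845012) + (368 - 1388) = (34287 + 845012) - 1020 = 879299 - 1020 = 878279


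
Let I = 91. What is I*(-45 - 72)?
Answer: -10647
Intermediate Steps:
I*(-45 - 72) = 91*(-45 - 72) = 91*(-117) = -10647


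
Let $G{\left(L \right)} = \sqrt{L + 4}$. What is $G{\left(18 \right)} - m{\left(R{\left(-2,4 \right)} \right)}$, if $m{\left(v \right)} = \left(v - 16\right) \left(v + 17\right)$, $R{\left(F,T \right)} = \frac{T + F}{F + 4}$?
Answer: $270 + \sqrt{22} \approx 274.69$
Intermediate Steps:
$G{\left(L \right)} = \sqrt{4 + L}$
$R{\left(F,T \right)} = \frac{F + T}{4 + F}$
$m{\left(v \right)} = \left(-16 + v\right) \left(17 + v\right)$
$G{\left(18 \right)} - m{\left(R{\left(-2,4 \right)} \right)} = \sqrt{4 + 18} - \left(-272 + \frac{-2 + 4}{4 - 2} + \left(\frac{-2 + 4}{4 - 2}\right)^{2}\right) = \sqrt{22} - \left(-272 + \frac{1}{2} \cdot 2 + \left(\frac{1}{2} \cdot 2\right)^{2}\right) = \sqrt{22} - \left(-272 + 1 + 1^{2}\right) = \sqrt{22} - \left(-272 + 1 + 1\right) = \sqrt{22} - -270 = \sqrt{22} + 270 = 270 + \sqrt{22}$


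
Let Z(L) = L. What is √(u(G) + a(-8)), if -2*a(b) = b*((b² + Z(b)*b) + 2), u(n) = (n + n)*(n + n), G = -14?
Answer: 2*√326 ≈ 36.111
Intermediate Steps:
u(n) = 4*n² (u(n) = (2*n)*(2*n) = 4*n²)
a(b) = -b*(2 + 2*b²)/2 (a(b) = -b*((b² + b*b) + 2)/2 = -b*((b² + b²) + 2)/2 = -b*(2*b² + 2)/2 = -b*(2 + 2*b²)/2)
√(u(G) + a(-8)) = √(4*(-14)² + (-1*(-8) - 1*(-8)³)) = √(4*196 + (8 - 1*(-512))) = √(784 + (8 + 512)) = √(784 + 520) = √1304 = 2*√326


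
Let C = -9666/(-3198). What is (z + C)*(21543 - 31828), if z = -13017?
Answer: 71341388250/533 ≈ 1.3385e+8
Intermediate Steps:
C = 1611/533 (C = -9666*(-1/3198) = 1611/533 ≈ 3.0225)
(z + C)*(21543 - 31828) = (-13017 + 1611/533)*(21543 - 31828) = -6936450/533*(-10285) = 71341388250/533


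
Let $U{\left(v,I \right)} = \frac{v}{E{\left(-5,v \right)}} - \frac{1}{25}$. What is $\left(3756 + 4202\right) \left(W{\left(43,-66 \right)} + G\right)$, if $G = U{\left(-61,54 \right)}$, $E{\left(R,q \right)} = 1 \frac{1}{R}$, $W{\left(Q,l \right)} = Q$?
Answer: $\frac{69226642}{25} \approx 2.7691 \cdot 10^{6}$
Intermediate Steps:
$E{\left(R,q \right)} = \frac{1}{R}$
$U{\left(v,I \right)} = - \frac{1}{25} - 5 v$ ($U{\left(v,I \right)} = \frac{v}{\frac{1}{-5}} - \frac{1}{25} = \frac{v}{- \frac{1}{5}} - \frac{1}{25} = v \left(-5\right) - \frac{1}{25} = - 5 v - \frac{1}{25} = - \frac{1}{25} - 5 v$)
$G = \frac{7624}{25}$ ($G = - \frac{1}{25} - -305 = - \frac{1}{25} + 305 = \frac{7624}{25} \approx 304.96$)
$\left(3756 + 4202\right) \left(W{\left(43,-66 \right)} + G\right) = \left(3756 + 4202\right) \left(43 + \frac{7624}{25}\right) = 7958 \cdot \frac{8699}{25} = \frac{69226642}{25}$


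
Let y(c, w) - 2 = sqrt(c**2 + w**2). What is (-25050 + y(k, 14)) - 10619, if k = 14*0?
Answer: -35653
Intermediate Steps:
k = 0
y(c, w) = 2 + sqrt(c**2 + w**2)
(-25050 + y(k, 14)) - 10619 = (-25050 + (2 + sqrt(0**2 + 14**2))) - 10619 = (-25050 + (2 + sqrt(0 + 196))) - 10619 = (-25050 + (2 + sqrt(196))) - 10619 = (-25050 + (2 + 14)) - 10619 = (-25050 + 16) - 10619 = -25034 - 10619 = -35653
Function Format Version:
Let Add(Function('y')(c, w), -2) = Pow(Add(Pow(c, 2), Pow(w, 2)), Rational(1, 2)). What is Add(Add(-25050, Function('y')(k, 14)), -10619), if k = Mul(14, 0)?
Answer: -35653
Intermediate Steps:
k = 0
Function('y')(c, w) = Add(2, Pow(Add(Pow(c, 2), Pow(w, 2)), Rational(1, 2)))
Add(Add(-25050, Function('y')(k, 14)), -10619) = Add(Add(-25050, Add(2, Pow(Add(Pow(0, 2), Pow(14, 2)), Rational(1, 2)))), -10619) = Add(Add(-25050, Add(2, Pow(Add(0, 196), Rational(1, 2)))), -10619) = Add(Add(-25050, Add(2, Pow(196, Rational(1, 2)))), -10619) = Add(Add(-25050, Add(2, 14)), -10619) = Add(Add(-25050, 16), -10619) = Add(-25034, -10619) = -35653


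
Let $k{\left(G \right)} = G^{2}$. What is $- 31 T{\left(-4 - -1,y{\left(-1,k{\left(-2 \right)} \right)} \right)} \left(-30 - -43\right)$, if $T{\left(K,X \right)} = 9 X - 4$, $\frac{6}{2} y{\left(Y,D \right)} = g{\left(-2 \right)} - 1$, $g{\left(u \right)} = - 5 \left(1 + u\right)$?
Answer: $-3224$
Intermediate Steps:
$g{\left(u \right)} = -5 - 5 u$
$y{\left(Y,D \right)} = \frac{4}{3}$ ($y{\left(Y,D \right)} = \frac{\left(-5 - -10\right) - 1}{3} = \frac{\left(-5 + 10\right) - 1}{3} = \frac{5 - 1}{3} = \frac{1}{3} \cdot 4 = \frac{4}{3}$)
$T{\left(K,X \right)} = -4 + 9 X$
$- 31 T{\left(-4 - -1,y{\left(-1,k{\left(-2 \right)} \right)} \right)} \left(-30 - -43\right) = - 31 \left(-4 + 9 \cdot \frac{4}{3}\right) \left(-30 - -43\right) = - 31 \left(-4 + 12\right) \left(-30 + 43\right) = \left(-31\right) 8 \cdot 13 = \left(-248\right) 13 = -3224$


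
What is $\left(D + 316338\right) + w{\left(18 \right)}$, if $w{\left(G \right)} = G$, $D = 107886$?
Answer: $424242$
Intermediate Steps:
$\left(D + 316338\right) + w{\left(18 \right)} = \left(107886 + 316338\right) + 18 = 424224 + 18 = 424242$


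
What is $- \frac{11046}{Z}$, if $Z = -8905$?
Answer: $\frac{11046}{8905} \approx 1.2404$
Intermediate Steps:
$- \frac{11046}{Z} = - \frac{11046}{-8905} = \left(-11046\right) \left(- \frac{1}{8905}\right) = \frac{11046}{8905}$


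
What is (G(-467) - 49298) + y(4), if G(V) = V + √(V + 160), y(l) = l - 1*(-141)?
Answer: -49620 + I*√307 ≈ -49620.0 + 17.521*I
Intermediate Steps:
y(l) = 141 + l (y(l) = l + 141 = 141 + l)
G(V) = V + √(160 + V)
(G(-467) - 49298) + y(4) = ((-467 + √(160 - 467)) - 49298) + (141 + 4) = ((-467 + √(-307)) - 49298) + 145 = ((-467 + I*√307) - 49298) + 145 = (-49765 + I*√307) + 145 = -49620 + I*√307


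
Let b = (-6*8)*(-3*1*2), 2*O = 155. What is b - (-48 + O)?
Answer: 517/2 ≈ 258.50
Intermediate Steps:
O = 155/2 (O = (½)*155 = 155/2 ≈ 77.500)
b = 288 (b = -(-144)*2 = -48*(-6) = 288)
b - (-48 + O) = 288 - (-48 + 155/2) = 288 - 1*59/2 = 288 - 59/2 = 517/2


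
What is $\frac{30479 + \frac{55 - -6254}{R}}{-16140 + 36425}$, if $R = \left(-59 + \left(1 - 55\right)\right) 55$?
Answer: $\frac{189420676}{126071275} \approx 1.5025$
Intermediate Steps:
$R = -6215$ ($R = \left(-59 + \left(1 - 55\right)\right) 55 = \left(-59 - 54\right) 55 = \left(-113\right) 55 = -6215$)
$\frac{30479 + \frac{55 - -6254}{R}}{-16140 + 36425} = \frac{30479 + \frac{55 - -6254}{-6215}}{-16140 + 36425} = \frac{30479 + \left(55 + 6254\right) \left(- \frac{1}{6215}\right)}{20285} = \left(30479 + 6309 \left(- \frac{1}{6215}\right)\right) \frac{1}{20285} = \left(30479 - \frac{6309}{6215}\right) \frac{1}{20285} = \frac{189420676}{6215} \cdot \frac{1}{20285} = \frac{189420676}{126071275}$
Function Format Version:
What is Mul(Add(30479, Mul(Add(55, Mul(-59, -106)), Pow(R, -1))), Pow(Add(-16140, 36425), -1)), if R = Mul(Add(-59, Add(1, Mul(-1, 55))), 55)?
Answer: Rational(189420676, 126071275) ≈ 1.5025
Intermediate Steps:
R = -6215 (R = Mul(Add(-59, Add(1, -55)), 55) = Mul(Add(-59, -54), 55) = Mul(-113, 55) = -6215)
Mul(Add(30479, Mul(Add(55, Mul(-59, -106)), Pow(R, -1))), Pow(Add(-16140, 36425), -1)) = Mul(Add(30479, Mul(Add(55, Mul(-59, -106)), Pow(-6215, -1))), Pow(Add(-16140, 36425), -1)) = Mul(Add(30479, Mul(Add(55, 6254), Rational(-1, 6215))), Pow(20285, -1)) = Mul(Add(30479, Mul(6309, Rational(-1, 6215))), Rational(1, 20285)) = Mul(Add(30479, Rational(-6309, 6215)), Rational(1, 20285)) = Mul(Rational(189420676, 6215), Rational(1, 20285)) = Rational(189420676, 126071275)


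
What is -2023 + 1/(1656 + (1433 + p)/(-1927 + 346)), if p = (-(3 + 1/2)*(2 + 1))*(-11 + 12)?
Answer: -10587219659/5233427 ≈ -2023.0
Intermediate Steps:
p = -21/2 (p = -(3 + ½)*3*1 = -7*3/2*1 = -1*21/2*1 = -21/2*1 = -21/2 ≈ -10.500)
-2023 + 1/(1656 + (1433 + p)/(-1927 + 346)) = -2023 + 1/(1656 + (1433 - 21/2)/(-1927 + 346)) = -2023 + 1/(1656 + (2845/2)/(-1581)) = -2023 + 1/(1656 + (2845/2)*(-1/1581)) = -2023 + 1/(1656 - 2845/3162) = -2023 + 1/(5233427/3162) = -2023 + 3162/5233427 = -10587219659/5233427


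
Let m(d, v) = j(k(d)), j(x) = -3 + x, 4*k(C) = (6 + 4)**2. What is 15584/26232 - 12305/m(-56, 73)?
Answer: -40305239/72138 ≈ -558.72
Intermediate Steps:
k(C) = 25 (k(C) = (6 + 4)**2/4 = (1/4)*10**2 = (1/4)*100 = 25)
m(d, v) = 22 (m(d, v) = -3 + 25 = 22)
15584/26232 - 12305/m(-56, 73) = 15584/26232 - 12305/22 = 15584*(1/26232) - 12305*1/22 = 1948/3279 - 12305/22 = -40305239/72138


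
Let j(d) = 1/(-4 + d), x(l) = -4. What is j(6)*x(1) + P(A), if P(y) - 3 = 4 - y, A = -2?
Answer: 7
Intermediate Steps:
P(y) = 7 - y (P(y) = 3 + (4 - y) = 7 - y)
j(6)*x(1) + P(A) = -4/(-4 + 6) + (7 - 1*(-2)) = -4/2 + (7 + 2) = (½)*(-4) + 9 = -2 + 9 = 7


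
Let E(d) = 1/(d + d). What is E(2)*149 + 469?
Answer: 2025/4 ≈ 506.25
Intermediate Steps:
E(d) = 1/(2*d)
E(2)*149 + 469 = ((½)/2)*149 + 469 = ((½)*(½))*149 + 469 = (¼)*149 + 469 = 149/4 + 469 = 2025/4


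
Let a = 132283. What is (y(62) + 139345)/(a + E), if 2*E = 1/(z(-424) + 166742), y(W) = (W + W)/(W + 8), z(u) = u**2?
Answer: 3380031517932/3208690841615 ≈ 1.0534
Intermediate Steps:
y(W) = 2*W/(8 + W) (y(W) = (2*W)/(8 + W) = 2*W/(8 + W))
E = 1/693036 (E = 1/(2*((-424)**2 + 166742)) = 1/(2*(179776 + 166742)) = (1/2)/346518 = (1/2)*(1/346518) = 1/693036 ≈ 1.4429e-6)
(y(62) + 139345)/(a + E) = (2*62/(8 + 62) + 139345)/(132283 + 1/693036) = (2*62/70 + 139345)/(91676881189/693036) = (2*62*(1/70) + 139345)*(693036/91676881189) = (62/35 + 139345)*(693036/91676881189) = (4877137/35)*(693036/91676881189) = 3380031517932/3208690841615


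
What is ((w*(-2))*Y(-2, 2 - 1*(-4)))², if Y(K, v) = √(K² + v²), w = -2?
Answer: 640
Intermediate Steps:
((w*(-2))*Y(-2, 2 - 1*(-4)))² = ((-2*(-2))*√((-2)² + (2 - 1*(-4))²))² = (4*√(4 + (2 + 4)²))² = (4*√(4 + 6²))² = (4*√(4 + 36))² = (4*√40)² = (4*(2*√10))² = (8*√10)² = 640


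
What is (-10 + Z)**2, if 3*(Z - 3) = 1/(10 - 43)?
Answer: 481636/9801 ≈ 49.142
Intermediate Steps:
Z = 296/99 (Z = 3 + 1/(3*(10 - 43)) = 3 + (1/3)/(-33) = 3 + (1/3)*(-1/33) = 3 - 1/99 = 296/99 ≈ 2.9899)
(-10 + Z)**2 = (-10 + 296/99)**2 = (-694/99)**2 = 481636/9801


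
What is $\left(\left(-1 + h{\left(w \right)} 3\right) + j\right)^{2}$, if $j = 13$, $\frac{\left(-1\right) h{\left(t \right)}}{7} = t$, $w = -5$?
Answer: $13689$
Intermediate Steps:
$h{\left(t \right)} = - 7 t$
$\left(\left(-1 + h{\left(w \right)} 3\right) + j\right)^{2} = \left(\left(-1 + \left(-7\right) \left(-5\right) 3\right) + 13\right)^{2} = \left(\left(-1 + 35 \cdot 3\right) + 13\right)^{2} = \left(\left(-1 + 105\right) + 13\right)^{2} = \left(104 + 13\right)^{2} = 117^{2} = 13689$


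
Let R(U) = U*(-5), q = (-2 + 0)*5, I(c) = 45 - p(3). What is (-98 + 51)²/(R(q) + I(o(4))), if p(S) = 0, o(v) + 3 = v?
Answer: 2209/95 ≈ 23.253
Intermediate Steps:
o(v) = -3 + v
I(c) = 45 (I(c) = 45 - 1*0 = 45 + 0 = 45)
q = -10 (q = -2*5 = -10)
R(U) = -5*U
(-98 + 51)²/(R(q) + I(o(4))) = (-98 + 51)²/(-5*(-10) + 45) = (-47)²/(50 + 45) = 2209/95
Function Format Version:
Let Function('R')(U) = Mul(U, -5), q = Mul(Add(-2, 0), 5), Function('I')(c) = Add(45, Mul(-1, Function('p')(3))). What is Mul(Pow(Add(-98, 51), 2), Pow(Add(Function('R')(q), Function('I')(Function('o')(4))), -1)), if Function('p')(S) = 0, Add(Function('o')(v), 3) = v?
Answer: Rational(2209, 95) ≈ 23.253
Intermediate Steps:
Function('o')(v) = Add(-3, v)
Function('I')(c) = 45 (Function('I')(c) = Add(45, Mul(-1, 0)) = Add(45, 0) = 45)
q = -10 (q = Mul(-2, 5) = -10)
Function('R')(U) = Mul(-5, U)
Mul(Pow(Add(-98, 51), 2), Pow(Add(Function('R')(q), Function('I')(Function('o')(4))), -1)) = Mul(Pow(Add(-98, 51), 2), Pow(Add(Mul(-5, -10), 45), -1)) = Mul(Pow(-47, 2), Pow(Add(50, 45), -1)) = Mul(2209, Pow(95, -1)) = Mul(2209, Rational(1, 95)) = Rational(2209, 95)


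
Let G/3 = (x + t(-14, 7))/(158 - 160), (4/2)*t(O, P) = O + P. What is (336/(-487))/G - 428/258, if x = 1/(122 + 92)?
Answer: -21034702/11747901 ≈ -1.7905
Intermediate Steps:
t(O, P) = O/2 + P/2 (t(O, P) = (O + P)/2 = O/2 + P/2)
x = 1/214 ≈ 0.0046729
G = 561/107 (G = 3*((1/214 + ((1/2)*(-14) + (1/2)*7))/(158 - 160)) = 3*((1/214 + (-7 + 7/2))/(-2)) = 3*((1/214 - 7/2)*(-1/2)) = 3*(-374/107*(-1/2)) = 3*(187/107) = 561/107 ≈ 5.2430)
(336/(-487))/G - 428/258 = (336/(-487))/(561/107) - 428/258 = (336*(-1/487))*(107/561) - 428*1/258 = -336/487*107/561 - 214/129 = -11984/91069 - 214/129 = -21034702/11747901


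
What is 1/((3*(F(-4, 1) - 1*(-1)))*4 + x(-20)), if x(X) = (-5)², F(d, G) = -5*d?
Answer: 1/277 ≈ 0.0036101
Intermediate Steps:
x(X) = 25
1/((3*(F(-4, 1) - 1*(-1)))*4 + x(-20)) = 1/((3*(-5*(-4) - 1*(-1)))*4 + 25) = 1/((3*(20 + 1))*4 + 25) = 1/((3*21)*4 + 25) = 1/(63*4 + 25) = 1/(252 + 25) = 1/277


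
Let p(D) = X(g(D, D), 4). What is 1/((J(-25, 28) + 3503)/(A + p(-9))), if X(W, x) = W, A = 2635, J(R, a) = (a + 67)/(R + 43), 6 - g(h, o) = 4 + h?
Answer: 47628/63149 ≈ 0.75422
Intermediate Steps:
g(h, o) = 2 - h (g(h, o) = 6 - (4 + h) = 6 + (-4 - h) = 2 - h)
J(R, a) = (67 + a)/(43 + R)
p(D) = 2 - D
1/((J(-25, 28) + 3503)/(A + p(-9))) = 1/(((67 + 28)/(43 - 25) + 3503)/(2635 + (2 - 1*(-9)))) = 1/((95/18 + 3503)/(2635 + (2 + 9))) = 1/(((1/18)*95 + 3503)/(2635 + 11)) = 1/((95/18 + 3503)/2646) = 1/((63149/18)*(1/2646)) = 1/(63149/47628) = 47628/63149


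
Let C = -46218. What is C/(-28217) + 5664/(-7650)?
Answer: 32291102/35976675 ≈ 0.89756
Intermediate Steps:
C/(-28217) + 5664/(-7650) = -46218/(-28217) + 5664/(-7650) = -46218*(-1/28217) + 5664*(-1/7650) = 46218/28217 - 944/1275 = 32291102/35976675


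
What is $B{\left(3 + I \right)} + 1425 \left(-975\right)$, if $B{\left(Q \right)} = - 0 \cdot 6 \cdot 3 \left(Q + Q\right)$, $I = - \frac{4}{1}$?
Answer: $-1389375$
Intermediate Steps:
$I = -4$ ($I = \left(-4\right) 1 = -4$)
$B{\left(Q \right)} = 0$ ($B{\left(Q \right)} = \left(-1\right) 0 \cdot 3 \cdot 2 Q = 0 \cdot 3 \cdot 2 Q = 0 \cdot 2 Q = 0$)
$B{\left(3 + I \right)} + 1425 \left(-975\right) = 0 + 1425 \left(-975\right) = 0 - 1389375 = -1389375$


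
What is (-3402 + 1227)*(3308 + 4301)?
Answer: -16549575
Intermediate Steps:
(-3402 + 1227)*(3308 + 4301) = -2175*7609 = -16549575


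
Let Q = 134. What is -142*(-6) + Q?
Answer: 986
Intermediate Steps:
-142*(-6) + Q = -142*(-6) + 134 = 852 + 134 = 986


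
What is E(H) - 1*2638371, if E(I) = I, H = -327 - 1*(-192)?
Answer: -2638506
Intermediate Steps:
H = -135 (H = -327 + 192 = -135)
E(H) - 1*2638371 = -135 - 1*2638371 = -135 - 2638371 = -2638506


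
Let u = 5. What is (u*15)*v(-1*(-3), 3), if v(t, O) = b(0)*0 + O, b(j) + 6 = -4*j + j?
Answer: 225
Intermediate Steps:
b(j) = -6 - 3*j (b(j) = -6 + (-4*j + j) = -6 - 3*j)
v(t, O) = O (v(t, O) = (-6 - 3*0)*0 + O = (-6 + 0)*0 + O = -6*0 + O = 0 + O = O)
(u*15)*v(-1*(-3), 3) = (5*15)*3 = 75*3 = 225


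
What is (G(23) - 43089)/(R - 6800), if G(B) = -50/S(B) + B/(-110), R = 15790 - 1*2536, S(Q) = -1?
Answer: -4734313/709940 ≈ -6.6686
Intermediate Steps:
R = 13254 (R = 15790 - 2536 = 13254)
G(B) = 50 - B/110 (G(B) = -50/(-1) + B/(-110) = -50*(-1) + B*(-1/110) = 50 - B/110)
(G(23) - 43089)/(R - 6800) = ((50 - 1/110*23) - 43089)/(13254 - 6800) = ((50 - 23/110) - 43089)/6454 = (5477/110 - 43089)*(1/6454) = -4734313/110*1/6454 = -4734313/709940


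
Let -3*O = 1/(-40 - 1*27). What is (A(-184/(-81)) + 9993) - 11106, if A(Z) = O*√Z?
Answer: -1113 + 2*√46/1809 ≈ -1113.0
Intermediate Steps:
O = 1/201 (O = -1/(3*(-40 - 1*27)) = -1/(3*(-40 - 27)) = -⅓/(-67) = -⅓*(-1/67) = 1/201 ≈ 0.0049751)
A(Z) = √Z/201
(A(-184/(-81)) + 9993) - 11106 = (√(-184/(-81))/201 + 9993) - 11106 = (√(-184*(-1/81))/201 + 9993) - 11106 = (√(184/81)/201 + 9993) - 11106 = ((2*√46/9)/201 + 9993) - 11106 = (2*√46/1809 + 9993) - 11106 = (9993 + 2*√46/1809) - 11106 = -1113 + 2*√46/1809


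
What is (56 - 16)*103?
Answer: 4120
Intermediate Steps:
(56 - 16)*103 = 40*103 = 4120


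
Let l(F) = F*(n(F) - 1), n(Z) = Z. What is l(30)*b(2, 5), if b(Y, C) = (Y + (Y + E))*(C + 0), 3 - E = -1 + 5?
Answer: 13050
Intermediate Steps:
E = -1 (E = 3 - (-1 + 5) = 3 - 1*4 = 3 - 4 = -1)
b(Y, C) = C*(-1 + 2*Y) (b(Y, C) = (Y + (Y - 1))*(C + 0) = (Y + (-1 + Y))*C = (-1 + 2*Y)*C = C*(-1 + 2*Y))
l(F) = F*(-1 + F) (l(F) = F*(F - 1) = F*(-1 + F))
l(30)*b(2, 5) = (30*(-1 + 30))*(5*(-1 + 2*2)) = (30*29)*(5*(-1 + 4)) = 870*(5*3) = 870*15 = 13050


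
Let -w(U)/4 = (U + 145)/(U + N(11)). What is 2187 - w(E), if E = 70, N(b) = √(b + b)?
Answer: 5364193/2439 - 430*√22/2439 ≈ 2198.5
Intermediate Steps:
N(b) = √2*√b (N(b) = √(2*b) = √2*√b)
w(U) = -4*(145 + U)/(U + √22) (w(U) = -4*(U + 145)/(U + √2*√11) = -4*(145 + U)/(U + √22))
2187 - w(E) = 2187 - 4*(-145 - 1*70)/(70 + √22) = 2187 - 4*(-145 - 70)/(70 + √22) = 2187 - 4*(-215)/(70 + √22) = 2187 - (-860)/(70 + √22) = 2187 + 860/(70 + √22)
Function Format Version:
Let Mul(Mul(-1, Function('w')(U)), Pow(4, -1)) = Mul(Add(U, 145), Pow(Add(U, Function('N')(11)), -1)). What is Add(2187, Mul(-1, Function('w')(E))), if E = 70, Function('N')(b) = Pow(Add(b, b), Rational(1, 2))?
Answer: Add(Rational(5364193, 2439), Mul(Rational(-430, 2439), Pow(22, Rational(1, 2)))) ≈ 2198.5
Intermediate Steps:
Function('N')(b) = Mul(Pow(2, Rational(1, 2)), Pow(b, Rational(1, 2))) (Function('N')(b) = Pow(Mul(2, b), Rational(1, 2)) = Mul(Pow(2, Rational(1, 2)), Pow(b, Rational(1, 2))))
Function('w')(U) = Mul(-4, Pow(Add(U, Pow(22, Rational(1, 2))), -1), Add(145, U)) (Function('w')(U) = Mul(-4, Mul(Add(U, 145), Pow(Add(U, Mul(Pow(2, Rational(1, 2)), Pow(11, Rational(1, 2)))), -1))) = Mul(-4, Mul(Add(145, U), Pow(Add(U, Pow(22, Rational(1, 2))), -1))) = Mul(-4, Mul(Pow(Add(U, Pow(22, Rational(1, 2))), -1), Add(145, U))) = Mul(-4, Pow(Add(U, Pow(22, Rational(1, 2))), -1), Add(145, U)))
Add(2187, Mul(-1, Function('w')(E))) = Add(2187, Mul(-1, Mul(4, Pow(Add(70, Pow(22, Rational(1, 2))), -1), Add(-145, Mul(-1, 70))))) = Add(2187, Mul(-1, Mul(4, Pow(Add(70, Pow(22, Rational(1, 2))), -1), Add(-145, -70)))) = Add(2187, Mul(-1, Mul(4, Pow(Add(70, Pow(22, Rational(1, 2))), -1), -215))) = Add(2187, Mul(-1, Mul(-860, Pow(Add(70, Pow(22, Rational(1, 2))), -1)))) = Add(2187, Mul(860, Pow(Add(70, Pow(22, Rational(1, 2))), -1)))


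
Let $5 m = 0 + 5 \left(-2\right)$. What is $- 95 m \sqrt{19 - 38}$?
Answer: $190 i \sqrt{19} \approx 828.19 i$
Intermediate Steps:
$m = -2$ ($m = \frac{0 + 5 \left(-2\right)}{5} = \frac{0 - 10}{5} = \frac{1}{5} \left(-10\right) = -2$)
$- 95 m \sqrt{19 - 38} = \left(-95\right) \left(-2\right) \sqrt{19 - 38} = 190 \sqrt{-19} = 190 i \sqrt{19}$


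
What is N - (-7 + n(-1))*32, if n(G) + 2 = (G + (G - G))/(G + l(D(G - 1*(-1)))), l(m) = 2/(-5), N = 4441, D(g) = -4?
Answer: 32943/7 ≈ 4706.1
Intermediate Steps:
l(m) = -⅖ (l(m) = 2*(-⅕) = -⅖)
n(G) = -2 + G/(-⅖ + G) (n(G) = -2 + (G + (G - G))/(G - ⅖) = -2 + (G + 0)/(-⅖ + G) = -2 + G/(-⅖ + G))
N - (-7 + n(-1))*32 = 4441 - (-7 + (4 - 5*(-1))/(-2 + 5*(-1)))*32 = 4441 - (-7 + (4 + 5)/(-2 - 5))*32 = 4441 - (-7 + 9/(-7))*32 = 4441 - (-7 - ⅐*9)*32 = 4441 - (-7 - 9/7)*32 = 4441 - (-58)*32/7 = 4441 - 1*(-1856/7) = 4441 + 1856/7 = 32943/7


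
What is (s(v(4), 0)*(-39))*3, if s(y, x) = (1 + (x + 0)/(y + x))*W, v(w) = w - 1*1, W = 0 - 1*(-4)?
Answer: -468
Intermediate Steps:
W = 4 (W = 0 + 4 = 4)
v(w) = -1 + w (v(w) = w - 1 = -1 + w)
s(y, x) = 4 + 4*x/(x + y) (s(y, x) = (1 + (x + 0)/(y + x))*4 = (1 + x/(x + y))*4 = 4 + 4*x/(x + y))
(s(v(4), 0)*(-39))*3 = ((4*((-1 + 4) + 2*0)/(0 + (-1 + 4)))*(-39))*3 = ((4*(3 + 0)/(0 + 3))*(-39))*3 = ((4*3/3)*(-39))*3 = ((4*(⅓)*3)*(-39))*3 = (4*(-39))*3 = -156*3 = -468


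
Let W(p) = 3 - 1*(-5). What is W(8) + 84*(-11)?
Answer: -916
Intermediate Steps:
W(p) = 8 (W(p) = 3 + 5 = 8)
W(8) + 84*(-11) = 8 + 84*(-11) = 8 - 924 = -916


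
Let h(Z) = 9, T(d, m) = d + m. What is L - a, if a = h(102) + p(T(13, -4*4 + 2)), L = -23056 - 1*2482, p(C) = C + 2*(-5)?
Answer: -25536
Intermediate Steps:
p(C) = -10 + C (p(C) = C - 10 = -10 + C)
L = -25538 (L = -23056 - 2482 = -25538)
a = -2 (a = 9 + (-10 + (13 + (-4*4 + 2))) = 9 + (-10 + (13 + (-16 + 2))) = 9 + (-10 + (13 - 14)) = 9 + (-10 - 1) = 9 - 11 = -2)
L - a = -25538 - 1*(-2) = -25538 + 2 = -25536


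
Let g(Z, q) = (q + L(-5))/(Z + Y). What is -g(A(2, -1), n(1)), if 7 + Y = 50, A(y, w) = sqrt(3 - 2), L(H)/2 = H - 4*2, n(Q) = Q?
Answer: 25/44 ≈ 0.56818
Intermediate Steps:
L(H) = -16 + 2*H (L(H) = 2*(H - 4*2) = 2*(H - 8) = 2*(-8 + H) = -16 + 2*H)
A(y, w) = 1 (A(y, w) = sqrt(1) = 1)
Y = 43 (Y = -7 + 50 = 43)
g(Z, q) = (-26 + q)/(43 + Z) (g(Z, q) = (q + (-16 + 2*(-5)))/(Z + 43) = (q + (-16 - 10))/(43 + Z) = (q - 26)/(43 + Z) = (-26 + q)/(43 + Z))
-g(A(2, -1), n(1)) = -(-26 + 1)/(43 + 1) = -(-25)/44 = -1*(-25/44) = 25/44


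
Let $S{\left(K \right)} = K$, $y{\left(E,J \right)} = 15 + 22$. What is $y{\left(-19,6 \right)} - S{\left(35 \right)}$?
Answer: $2$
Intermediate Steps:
$y{\left(E,J \right)} = 37$
$y{\left(-19,6 \right)} - S{\left(35 \right)} = 37 - 35 = 2$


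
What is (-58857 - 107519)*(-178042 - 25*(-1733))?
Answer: 22413675592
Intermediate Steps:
(-58857 - 107519)*(-178042 - 25*(-1733)) = -166376*(-178042 + 43325) = -166376*(-134717) = 22413675592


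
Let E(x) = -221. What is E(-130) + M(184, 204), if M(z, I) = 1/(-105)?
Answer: -23206/105 ≈ -221.01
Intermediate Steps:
M(z, I) = -1/105
E(-130) + M(184, 204) = -221 - 1/105 = -23206/105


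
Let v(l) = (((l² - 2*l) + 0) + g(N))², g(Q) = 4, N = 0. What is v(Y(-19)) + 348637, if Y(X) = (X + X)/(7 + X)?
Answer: 451910281/1296 ≈ 3.4870e+5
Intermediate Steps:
Y(X) = 2*X/(7 + X) (Y(X) = (2*X)/(7 + X) = 2*X/(7 + X))
v(l) = (4 + l² - 2*l)² (v(l) = (((l² - 2*l) + 0) + 4)² = ((l² - 2*l) + 4)² = (4 + l² - 2*l)²)
v(Y(-19)) + 348637 = (4 + (2*(-19)/(7 - 19))² - 4*(-19)/(7 - 19))² + 348637 = (4 + (2*(-19)/(-12))² - 4*(-19)/(-12))² + 348637 = (4 + (2*(-19)*(-1/12))² - 4*(-19)*(-1)/12)² + 348637 = (4 + (19/6)² - 2*19/6)² + 348637 = (4 + 361/36 - 19/3)² + 348637 = (277/36)² + 348637 = 76729/1296 + 348637 = 451910281/1296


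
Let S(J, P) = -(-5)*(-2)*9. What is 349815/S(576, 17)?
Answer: -23321/6 ≈ -3886.8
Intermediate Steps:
S(J, P) = -90 (S(J, P) = -5*2*9 = -10*9 = -90)
349815/S(576, 17) = 349815/(-90) = 349815*(-1/90) = -23321/6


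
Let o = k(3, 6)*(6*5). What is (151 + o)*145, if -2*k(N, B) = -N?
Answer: 28420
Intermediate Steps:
k(N, B) = N/2 (k(N, B) = -(-1)*N/2 = N/2)
o = 45 (o = ((½)*3)*(6*5) = (3/2)*30 = 45)
(151 + o)*145 = (151 + 45)*145 = 196*145 = 28420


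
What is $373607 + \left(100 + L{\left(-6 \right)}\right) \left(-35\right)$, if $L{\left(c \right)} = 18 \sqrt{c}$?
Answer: $370107 - 630 i \sqrt{6} \approx 3.7011 \cdot 10^{5} - 1543.2 i$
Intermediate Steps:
$373607 + \left(100 + L{\left(-6 \right)}\right) \left(-35\right) = 373607 + \left(100 + 18 \sqrt{-6}\right) \left(-35\right) = 373607 + \left(100 + 18 i \sqrt{6}\right) \left(-35\right) = 373607 - \left(3500 + 630 i \sqrt{6}\right) = 370107 - 630 i \sqrt{6}$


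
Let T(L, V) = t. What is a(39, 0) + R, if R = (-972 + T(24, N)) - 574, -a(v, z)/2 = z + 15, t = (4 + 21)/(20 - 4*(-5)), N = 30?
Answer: -12603/8 ≈ -1575.4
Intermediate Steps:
t = 5/8 (t = 25/(20 + 20) = 25/40 = 25*(1/40) = 5/8 ≈ 0.62500)
T(L, V) = 5/8
a(v, z) = -30 - 2*z (a(v, z) = -2*(z + 15) = -2*(15 + z) = -30 - 2*z)
R = -12363/8 (R = (-972 + 5/8) - 574 = -7771/8 - 574 = -12363/8 ≈ -1545.4)
a(39, 0) + R = (-30 - 2*0) - 12363/8 = (-30 + 0) - 12363/8 = -30 - 12363/8 = -12603/8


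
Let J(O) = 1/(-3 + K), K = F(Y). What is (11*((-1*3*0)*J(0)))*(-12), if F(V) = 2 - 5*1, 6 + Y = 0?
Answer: 0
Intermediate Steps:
Y = -6 (Y = -6 + 0 = -6)
F(V) = -3 (F(V) = 2 - 5 = -3)
K = -3
J(O) = -⅙ (J(O) = 1/(-3 - 3) = 1/(-6) = -⅙)
(11*((-1*3*0)*J(0)))*(-12) = (11*((-1*3*0)*(-⅙)))*(-12) = (11*(-3*0*(-⅙)))*(-12) = (11*(0*(-⅙)))*(-12) = (11*0)*(-12) = 0*(-12) = 0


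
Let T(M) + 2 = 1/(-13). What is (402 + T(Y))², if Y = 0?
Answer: 27029601/169 ≈ 1.5994e+5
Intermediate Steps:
T(M) = -27/13 (T(M) = -2 + 1/(-13) = -2 - 1/13 = -27/13)
(402 + T(Y))² = (402 - 27/13)² = (5199/13)² = 27029601/169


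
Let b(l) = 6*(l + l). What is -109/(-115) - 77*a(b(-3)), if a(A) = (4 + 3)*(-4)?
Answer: 248049/115 ≈ 2156.9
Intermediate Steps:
b(l) = 12*l (b(l) = 6*(2*l) = 12*l)
a(A) = -28 (a(A) = 7*(-4) = -28)
-109/(-115) - 77*a(b(-3)) = -109/(-115) - 77*(-28) = -109*(-1/115) + 2156 = 109/115 + 2156 = 248049/115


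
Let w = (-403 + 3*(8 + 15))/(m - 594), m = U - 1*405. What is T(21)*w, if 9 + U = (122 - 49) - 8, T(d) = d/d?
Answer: 334/943 ≈ 0.35419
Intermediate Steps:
T(d) = 1
U = 56 (U = -9 + ((122 - 49) - 8) = -9 + (73 - 8) = -9 + 65 = 56)
m = -349 (m = 56 - 1*405 = 56 - 405 = -349)
w = 334/943 (w = (-403 + 3*(8 + 15))/(-349 - 594) = (-403 + 3*23)/(-943) = (-403 + 69)*(-1/943) = -334*(-1/943) = 334/943 ≈ 0.35419)
T(21)*w = 1*(334/943) = 334/943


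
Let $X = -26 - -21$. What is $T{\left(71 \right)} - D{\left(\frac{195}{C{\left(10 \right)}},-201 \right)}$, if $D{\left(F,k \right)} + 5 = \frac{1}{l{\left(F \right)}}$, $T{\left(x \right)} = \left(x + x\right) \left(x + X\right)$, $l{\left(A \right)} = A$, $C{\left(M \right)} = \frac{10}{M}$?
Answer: $\frac{1828514}{195} \approx 9377.0$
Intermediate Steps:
$X = -5$ ($X = -26 + 21 = -5$)
$T{\left(x \right)} = 2 x \left(-5 + x\right)$ ($T{\left(x \right)} = \left(x + x\right) \left(x - 5\right) = 2 x \left(-5 + x\right)$)
$D{\left(F,k \right)} = -5 + \frac{1}{F}$
$T{\left(71 \right)} - D{\left(\frac{195}{C{\left(10 \right)}},-201 \right)} = 2 \cdot 71 \left(-5 + 71\right) - \left(-5 + \frac{1}{195 \frac{1}{10 \cdot \frac{1}{10}}}\right) = 2 \cdot 71 \cdot 66 - \left(-5 + \frac{1}{195 \frac{1}{10 \cdot \frac{1}{10}}}\right) = 9372 - \left(-5 + \frac{1}{195 \cdot 1^{-1}}\right) = 9372 - \left(-5 + \frac{1}{195 \cdot 1}\right) = 9372 - \left(-5 + \frac{1}{195}\right) = 9372 - - \frac{974}{195} = 9372 + \frac{974}{195} = \frac{1828514}{195}$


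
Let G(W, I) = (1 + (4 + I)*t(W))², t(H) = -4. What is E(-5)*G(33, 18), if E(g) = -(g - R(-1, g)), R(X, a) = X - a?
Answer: 68121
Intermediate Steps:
G(W, I) = (-15 - 4*I)² (G(W, I) = (1 + (4 + I)*(-4))² = (1 + (-16 - 4*I))² = (-15 - 4*I)²)
E(g) = -1 - 2*g (E(g) = -(g - (-1 - g)) = -(g + (1 + g)) = -(1 + 2*g) = -1 - 2*g)
E(-5)*G(33, 18) = (-1 - 2*(-5))*(15 + 4*18)² = (-1 + 10)*(15 + 72)² = 9*87² = 9*7569 = 68121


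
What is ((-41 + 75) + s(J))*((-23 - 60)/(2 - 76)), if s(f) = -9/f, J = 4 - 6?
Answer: 6391/148 ≈ 43.182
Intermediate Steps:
J = -2
((-41 + 75) + s(J))*((-23 - 60)/(2 - 76)) = ((-41 + 75) - 9/(-2))*((-23 - 60)/(2 - 76)) = (34 - 9*(-½))*(-83/(-74)) = (34 + 9/2)*(-83*(-1/74)) = (77/2)*(83/74) = 6391/148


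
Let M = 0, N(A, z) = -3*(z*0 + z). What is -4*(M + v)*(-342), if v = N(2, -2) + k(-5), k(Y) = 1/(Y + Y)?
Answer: 40356/5 ≈ 8071.2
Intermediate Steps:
N(A, z) = -3*z (N(A, z) = -3*(0 + z) = -3*z)
k(Y) = 1/(2*Y)
v = 59/10 (v = -3*(-2) + (½)/(-5) = 6 + (½)*(-⅕) = 6 - ⅒ = 59/10 ≈ 5.9000)
-4*(M + v)*(-342) = -4*(0 + 59/10)*(-342) = -4*59/10*(-342) = -118/5*(-342) = 40356/5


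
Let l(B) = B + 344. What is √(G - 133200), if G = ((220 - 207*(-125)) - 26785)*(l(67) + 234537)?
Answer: 6*I*√4506870 ≈ 12738.0*I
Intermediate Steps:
l(B) = 344 + B
G = -162114120 (G = ((220 - 207*(-125)) - 26785)*((344 + 67) + 234537) = ((220 + 25875) - 26785)*(411 + 234537) = (26095 - 26785)*234948 = -690*234948 = -162114120)
√(G - 133200) = √(-162114120 - 133200) = √(-162247320) = 6*I*√4506870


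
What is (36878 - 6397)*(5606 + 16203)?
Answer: 664760129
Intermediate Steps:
(36878 - 6397)*(5606 + 16203) = 30481*21809 = 664760129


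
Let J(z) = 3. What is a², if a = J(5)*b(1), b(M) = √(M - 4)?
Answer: -27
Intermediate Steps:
b(M) = √(-4 + M)
a = 3*I*√3 (a = 3*√(-4 + 1) = 3*√(-3) = 3*(I*√3) = 3*I*√3 ≈ 5.1962*I)
a² = (3*I*√3)² = -27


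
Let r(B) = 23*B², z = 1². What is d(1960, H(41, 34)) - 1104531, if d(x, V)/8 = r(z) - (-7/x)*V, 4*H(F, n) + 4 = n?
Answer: -15460855/14 ≈ -1.1043e+6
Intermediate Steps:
z = 1
H(F, n) = -1 + n/4
d(x, V) = 184 + 56*V/x (d(x, V) = 8*(23*1² - (-7/x)*V) = 8*(23*1 - (-7)*V/x) = 8*(23 + 7*V/x) = 184 + 56*V/x)
d(1960, H(41, 34)) - 1104531 = (184 + 56*(-1 + (¼)*34)/1960) - 1104531 = (184 + 56*(-1 + 17/2)*(1/1960)) - 1104531 = (184 + 56*(15/2)*(1/1960)) - 1104531 = (184 + 3/14) - 1104531 = 2579/14 - 1104531 = -15460855/14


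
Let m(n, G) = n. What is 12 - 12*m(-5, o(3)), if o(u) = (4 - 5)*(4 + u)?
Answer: 72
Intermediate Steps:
o(u) = -4 - u (o(u) = -(4 + u) = -4 - u)
12 - 12*m(-5, o(3)) = 12 - 12*(-5) = 12 + 60 = 72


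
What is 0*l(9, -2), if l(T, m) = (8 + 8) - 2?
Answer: 0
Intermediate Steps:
l(T, m) = 14 (l(T, m) = 16 - 2 = 14)
0*l(9, -2) = 0*14 = 0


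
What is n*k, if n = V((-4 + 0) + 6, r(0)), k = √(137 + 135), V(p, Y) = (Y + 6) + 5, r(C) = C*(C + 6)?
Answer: 44*√17 ≈ 181.42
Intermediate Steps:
r(C) = C*(6 + C)
V(p, Y) = 11 + Y (V(p, Y) = (6 + Y) + 5 = 11 + Y)
k = 4*√17 (k = √272 = 4*√17 ≈ 16.492)
n = 11 (n = 11 + 0*(6 + 0) = 11 + 0*6 = 11 + 0 = 11)
n*k = 11*(4*√17) = 44*√17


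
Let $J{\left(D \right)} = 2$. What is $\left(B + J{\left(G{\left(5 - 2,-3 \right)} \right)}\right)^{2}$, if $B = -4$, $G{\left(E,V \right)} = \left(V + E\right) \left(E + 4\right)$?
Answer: $4$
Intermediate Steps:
$G{\left(E,V \right)} = \left(4 + E\right) \left(E + V\right)$ ($G{\left(E,V \right)} = \left(E + V\right) \left(4 + E\right) = \left(4 + E\right) \left(E + V\right)$)
$\left(B + J{\left(G{\left(5 - 2,-3 \right)} \right)}\right)^{2} = \left(-4 + 2\right)^{2} = \left(-2\right)^{2} = 4$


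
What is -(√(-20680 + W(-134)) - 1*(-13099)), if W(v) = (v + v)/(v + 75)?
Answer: -13099 - 2*I*√17992817/59 ≈ -13099.0 - 143.79*I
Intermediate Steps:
W(v) = 2*v/(75 + v) (W(v) = (2*v)/(75 + v) = 2*v/(75 + v))
-(√(-20680 + W(-134)) - 1*(-13099)) = -(√(-20680 + 2*(-134)/(75 - 134)) - 1*(-13099)) = -(√(-20680 + 2*(-134)/(-59)) + 13099) = -(√(-20680 + 2*(-134)*(-1/59)) + 13099) = -(√(-20680 + 268/59) + 13099) = -(√(-1219852/59) + 13099) = -(2*I*√17992817/59 + 13099) = -(13099 + 2*I*√17992817/59) = -13099 - 2*I*√17992817/59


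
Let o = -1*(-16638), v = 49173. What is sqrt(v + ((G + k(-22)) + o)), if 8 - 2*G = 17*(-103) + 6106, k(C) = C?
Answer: sqrt(254462)/2 ≈ 252.22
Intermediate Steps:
o = 16638
G = -4347/2 (G = 4 - (17*(-103) + 6106)/2 = 4 - (-1751 + 6106)/2 = 4 - 1/2*4355 = 4 - 4355/2 = -4347/2 ≈ -2173.5)
sqrt(v + ((G + k(-22)) + o)) = sqrt(49173 + ((-4347/2 - 22) + 16638)) = sqrt(49173 + (-4391/2 + 16638)) = sqrt(49173 + 28885/2) = sqrt(127231/2) = sqrt(254462)/2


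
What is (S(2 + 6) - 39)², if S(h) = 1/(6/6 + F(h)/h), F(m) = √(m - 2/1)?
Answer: 1207897/841 + 8792*√6/841 ≈ 1461.9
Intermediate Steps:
F(m) = √(-2 + m) (F(m) = √(m - 2*1) = √(m - 2) = √(-2 + m))
S(h) = 1/(1 + √(-2 + h)/h) (S(h) = 1/(6/6 + √(-2 + h)/h) = 1/(6*(⅙) + √(-2 + h)/h) = 1/(1 + √(-2 + h)/h))
(S(2 + 6) - 39)² = ((2 + 6)/((2 + 6) + √(-2 + (2 + 6))) - 39)² = (8/(8 + √(-2 + 8)) - 39)² = (8/(8 + √6) - 39)² = (-39 + 8/(8 + √6))²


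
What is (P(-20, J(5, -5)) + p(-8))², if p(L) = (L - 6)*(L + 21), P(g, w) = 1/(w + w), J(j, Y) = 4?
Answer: 2117025/64 ≈ 33079.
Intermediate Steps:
P(g, w) = 1/(2*w)
p(L) = (-6 + L)*(21 + L)
(P(-20, J(5, -5)) + p(-8))² = ((½)/4 + (-126 + (-8)² + 15*(-8)))² = ((½)*(¼) + (-126 + 64 - 120))² = (⅛ - 182)² = (-1455/8)² = 2117025/64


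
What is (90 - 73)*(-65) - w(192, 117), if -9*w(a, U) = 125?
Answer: -9820/9 ≈ -1091.1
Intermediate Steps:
w(a, U) = -125/9 (w(a, U) = -⅑*125 = -125/9)
(90 - 73)*(-65) - w(192, 117) = (90 - 73)*(-65) - 1*(-125/9) = 17*(-65) + 125/9 = -1105 + 125/9 = -9820/9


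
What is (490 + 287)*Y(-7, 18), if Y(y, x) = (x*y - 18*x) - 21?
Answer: -365967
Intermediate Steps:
Y(y, x) = -21 - 18*x + x*y (Y(y, x) = (-18*x + x*y) - 21 = -21 - 18*x + x*y)
(490 + 287)*Y(-7, 18) = (490 + 287)*(-21 - 18*18 + 18*(-7)) = 777*(-21 - 324 - 126) = 777*(-471) = -365967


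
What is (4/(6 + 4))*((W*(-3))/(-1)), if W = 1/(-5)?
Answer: -6/25 ≈ -0.24000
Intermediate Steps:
W = -⅕ ≈ -0.20000
(4/(6 + 4))*((W*(-3))/(-1)) = (4/(6 + 4))*(-⅕*(-3)/(-1)) = (4/10)*((⅗)*(-1)) = ((⅒)*4)*(-⅗) = (⅖)*(-⅗) = -6/25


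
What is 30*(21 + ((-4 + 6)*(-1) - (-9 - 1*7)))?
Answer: 1050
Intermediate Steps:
30*(21 + ((-4 + 6)*(-1) - (-9 - 1*7))) = 30*(21 + (2*(-1) - (-9 - 7))) = 30*(21 + (-2 - 1*(-16))) = 30*(21 + (-2 + 16)) = 30*(21 + 14) = 30*35 = 1050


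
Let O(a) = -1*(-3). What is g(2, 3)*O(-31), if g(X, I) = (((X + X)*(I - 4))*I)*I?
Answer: -108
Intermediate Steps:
O(a) = 3
g(X, I) = 2*X*I**2*(-4 + I) (g(X, I) = (((2*X)*(-4 + I))*I)*I = ((2*X*(-4 + I))*I)*I = (2*I*X*(-4 + I))*I = 2*X*I**2*(-4 + I))
g(2, 3)*O(-31) = (2*2*3**2*(-4 + 3))*3 = (2*2*9*(-1))*3 = -36*3 = -108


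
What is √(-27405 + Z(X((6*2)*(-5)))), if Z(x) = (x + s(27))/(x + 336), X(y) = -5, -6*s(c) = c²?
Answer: I*√12010244306/662 ≈ 165.55*I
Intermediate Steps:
s(c) = -c²/6
Z(x) = (-243/2 + x)/(336 + x) (Z(x) = (x - ⅙*27²)/(x + 336) = (x - ⅙*729)/(336 + x) = (x - 243/2)/(336 + x) = (-243/2 + x)/(336 + x))
√(-27405 + Z(X((6*2)*(-5)))) = √(-27405 + (-243/2 - 5)/(336 - 5)) = √(-27405 - 253/2/331) = √(-27405 + (1/331)*(-253/2)) = √(-27405 - 253/662) = √(-18142363/662) = I*√12010244306/662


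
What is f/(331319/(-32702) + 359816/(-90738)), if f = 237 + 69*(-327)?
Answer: 33124127030388/20914963127 ≈ 1583.8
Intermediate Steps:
f = -22326 (f = 237 - 22563 = -22326)
f/(331319/(-32702) + 359816/(-90738)) = -22326/(331319/(-32702) + 359816/(-90738)) = -22326/(331319*(-1/32702) + 359816*(-1/90738)) = -22326/(-331319/32702 - 179908/45369) = -22326/(-20914963127/1483657038) = -22326*(-1483657038/20914963127) = 33124127030388/20914963127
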